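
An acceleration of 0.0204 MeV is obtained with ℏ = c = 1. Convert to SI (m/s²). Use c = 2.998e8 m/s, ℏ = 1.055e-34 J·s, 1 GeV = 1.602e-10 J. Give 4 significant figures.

Acceleration is [L]/[T]² = c·[E]/ℏ.
1 GeV → c/ℏ × (1 GeV in J) = 4.552e32 m/s².
Convert the energy scale: 0.0204 MeV = 2.04e-5 GeV.
Result: 2.04e-5 × 4.552e32 = 9.287e27 m/s².

9.287e27 m/s²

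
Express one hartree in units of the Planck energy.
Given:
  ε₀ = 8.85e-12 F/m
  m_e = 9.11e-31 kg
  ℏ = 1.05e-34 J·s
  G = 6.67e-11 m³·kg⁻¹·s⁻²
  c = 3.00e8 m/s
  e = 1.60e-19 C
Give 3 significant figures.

hartree: E_h = m_e e⁴/(4πε₀ℏ)² = 4.38e-18 J
Planck energy: E_P = √(ℏc⁵/G) = 1.96e9 J
ratio = 4.38e-18 / 1.96e9 = 2.24e-27

2.24e-27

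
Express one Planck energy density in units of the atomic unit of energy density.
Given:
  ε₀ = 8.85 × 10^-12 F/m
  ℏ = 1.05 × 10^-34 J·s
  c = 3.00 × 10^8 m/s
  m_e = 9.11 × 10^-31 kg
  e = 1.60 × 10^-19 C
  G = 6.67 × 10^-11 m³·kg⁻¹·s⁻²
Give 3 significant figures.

Planck energy density: u_P = c⁷/(ℏG²) = 4.68 × 10^113 J/m³
atomic unit of energy density: u_au = E_h/a₀³ = m_e⁴e¹⁰/((4πε₀)⁵ℏ⁸) = 3.01 × 10^13 J/m³
ratio = 4.68 × 10^113 / 3.01 × 10^13 = 1.55 × 10^100

1.55 × 10^100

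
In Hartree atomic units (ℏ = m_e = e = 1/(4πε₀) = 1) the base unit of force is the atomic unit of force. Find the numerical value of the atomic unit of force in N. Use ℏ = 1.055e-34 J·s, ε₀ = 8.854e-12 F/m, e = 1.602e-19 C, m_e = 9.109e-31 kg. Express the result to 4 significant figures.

8.220e-8 N

F_au = E_h/a₀ = m_e²e⁶/((4πε₀)³ℏ⁴)
E_h = 4.354e-18 J
a₀ = 5.297e-11 m
E_h/a₀ = 8.220e-8 N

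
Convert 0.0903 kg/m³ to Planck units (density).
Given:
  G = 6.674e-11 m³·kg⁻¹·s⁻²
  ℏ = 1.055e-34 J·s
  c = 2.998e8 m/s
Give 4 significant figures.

1.752e-98

Planck density: ρ_P = c⁵/(ℏG²) = 5.154e96 kg/m³.
0.0903 / 5.154e96 = 1.752e-98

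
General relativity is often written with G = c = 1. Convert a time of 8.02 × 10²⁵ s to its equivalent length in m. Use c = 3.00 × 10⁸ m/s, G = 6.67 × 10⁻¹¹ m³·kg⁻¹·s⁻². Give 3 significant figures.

2.41 × 10³⁴ m

Time → length via c.
8.02 × 10²⁵ s × (c) = 2.41 × 10³⁴ m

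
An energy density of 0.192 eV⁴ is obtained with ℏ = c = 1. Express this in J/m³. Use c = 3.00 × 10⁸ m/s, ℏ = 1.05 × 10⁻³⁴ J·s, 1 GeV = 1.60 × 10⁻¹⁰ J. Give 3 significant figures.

4.03 J/m³

[E]/[L]³ = [E]⁴/(ℏc)³; restore (ℏc)⁻³.
1 GeV⁴ → 1/(ℏc)³ × (1 GeV in J)⁴ = 2.10 × 10³⁷ J/m³.
Convert the energy scale: 0.192 eV⁴ = 1.92 × 10⁻³⁷ GeV⁴.
Result: 1.92 × 10⁻³⁷ × 2.10 × 10³⁷ = 4.03 J/m³.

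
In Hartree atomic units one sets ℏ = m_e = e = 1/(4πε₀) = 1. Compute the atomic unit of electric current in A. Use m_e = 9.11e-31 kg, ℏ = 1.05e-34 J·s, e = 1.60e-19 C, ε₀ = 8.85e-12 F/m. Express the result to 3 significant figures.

I_au = e E_h/ℏ = m_e e⁵/((4πε₀)²ℏ³)
E_h = 4.38e-18 J
e·E_h/ℏ = 6.67e-3 A

6.67e-3 A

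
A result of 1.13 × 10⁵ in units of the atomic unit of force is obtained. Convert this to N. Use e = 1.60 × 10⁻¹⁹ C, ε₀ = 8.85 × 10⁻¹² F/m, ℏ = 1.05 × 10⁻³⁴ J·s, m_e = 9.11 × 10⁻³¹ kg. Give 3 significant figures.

One atomic unit of force: F_au = E_h/a₀ = m_e²e⁶/((4πε₀)³ℏ⁴) = 8.33 × 10⁻⁸ N.
1.13 × 10⁵ × 8.33 × 10⁻⁸ N = 9.41 × 10⁻³ N

9.41 × 10⁻³ N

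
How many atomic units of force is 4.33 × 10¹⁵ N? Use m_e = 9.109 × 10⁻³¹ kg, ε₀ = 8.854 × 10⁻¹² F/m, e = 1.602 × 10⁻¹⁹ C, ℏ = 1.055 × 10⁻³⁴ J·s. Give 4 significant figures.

5.268 × 10²²

atomic unit of force: F_au = E_h/a₀ = m_e²e⁶/((4πε₀)³ℏ⁴) = 8.220 × 10⁻⁸ N.
4.33 × 10¹⁵ / 8.220 × 10⁻⁸ = 5.268 × 10²²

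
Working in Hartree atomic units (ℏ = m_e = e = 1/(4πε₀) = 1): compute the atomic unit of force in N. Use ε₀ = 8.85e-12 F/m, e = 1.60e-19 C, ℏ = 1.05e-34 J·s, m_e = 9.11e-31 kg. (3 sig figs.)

8.33e-8 N

From ℏ = m_e = e = 1/(4πε₀) = 1 the force scale is F_au = E_h/a₀ = m_e²e⁶/((4πε₀)³ℏ⁴).
E_h = 4.38e-18 J
a₀ = 5.26e-11 m
E_h/a₀ = 8.33e-8 N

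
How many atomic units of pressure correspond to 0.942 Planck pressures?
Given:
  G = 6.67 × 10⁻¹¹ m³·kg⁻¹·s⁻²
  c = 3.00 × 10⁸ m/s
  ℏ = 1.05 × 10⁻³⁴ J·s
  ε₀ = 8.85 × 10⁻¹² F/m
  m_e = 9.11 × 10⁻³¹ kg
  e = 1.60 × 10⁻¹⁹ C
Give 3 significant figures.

Planck pressure: p_P = c⁷/(ℏG²) = 4.68 × 10¹¹³ Pa
atomic unit of pressure: P_au = E_h/a₀³ = m_e⁴e¹⁰/((4πε₀)⁵ℏ⁸) = 3.01 × 10¹³ Pa
0.942 × 4.68 × 10¹¹³ / 3.01 × 10¹³ = 1.46 × 10¹⁰⁰

1.46 × 10¹⁰⁰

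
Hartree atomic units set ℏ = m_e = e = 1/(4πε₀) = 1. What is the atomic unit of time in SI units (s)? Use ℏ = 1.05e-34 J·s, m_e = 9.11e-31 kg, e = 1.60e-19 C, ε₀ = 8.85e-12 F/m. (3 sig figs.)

2.40e-17 s

From ℏ = m_e = e = 1/(4πε₀) = 1 the time scale is τ_au = (4πε₀)²ℏ³/(m_e e⁴).
E_h = 4.38e-18 J
ℏ/E_h = 2.40e-17 s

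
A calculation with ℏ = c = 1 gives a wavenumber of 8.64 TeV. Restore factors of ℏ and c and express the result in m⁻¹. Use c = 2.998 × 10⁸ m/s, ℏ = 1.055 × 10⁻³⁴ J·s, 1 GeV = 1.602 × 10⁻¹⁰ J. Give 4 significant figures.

4.376 × 10¹⁹ m⁻¹

Inverse length is [E]/(ℏc).
1 GeV → 1/(ℏc) × (1 GeV in J) = 5.065 × 10¹⁵ m⁻¹.
Convert the energy scale: 8.64 TeV = 8.64 × 10³ GeV.
Result: 8.64 × 10³ × 5.065 × 10¹⁵ = 4.376 × 10¹⁹ m⁻¹.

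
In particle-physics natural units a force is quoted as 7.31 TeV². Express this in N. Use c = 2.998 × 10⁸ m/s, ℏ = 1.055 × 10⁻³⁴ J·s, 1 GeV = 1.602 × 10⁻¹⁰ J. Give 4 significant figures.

5.931 × 10¹² N

Force is [E]/[L] = [E]²/(ℏc); restore (ℏc)⁻¹.
1 GeV² → 1/(ℏc) × (1 GeV in J)² = 8.114 × 10⁵ N.
Convert the energy scale: 7.31 TeV² = 7.31 × 10⁶ GeV².
Result: 7.31 × 10⁶ × 8.114 × 10⁵ = 5.931 × 10¹² N.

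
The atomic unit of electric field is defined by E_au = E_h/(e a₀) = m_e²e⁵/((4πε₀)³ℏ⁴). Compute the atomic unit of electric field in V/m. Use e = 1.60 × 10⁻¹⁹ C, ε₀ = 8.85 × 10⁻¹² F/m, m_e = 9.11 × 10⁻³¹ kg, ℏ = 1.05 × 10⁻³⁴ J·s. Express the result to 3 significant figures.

E_au = E_h/(e a₀) = m_e²e⁵/((4πε₀)³ℏ⁴)
E_h = 4.38 × 10⁻¹⁸ J
a₀ = 5.26 × 10⁻¹¹ m
E_h/(e·a₀) = 5.20 × 10¹¹ V/m

5.20 × 10¹¹ V/m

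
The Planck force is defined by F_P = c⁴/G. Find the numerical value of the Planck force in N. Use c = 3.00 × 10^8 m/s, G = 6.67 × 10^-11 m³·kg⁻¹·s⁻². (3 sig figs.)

1.21 × 10^44 N

F_P = c⁴/G
  = 8.10 × 10^33 / 6.67 × 10^-11
  = 1.21 × 10^44 N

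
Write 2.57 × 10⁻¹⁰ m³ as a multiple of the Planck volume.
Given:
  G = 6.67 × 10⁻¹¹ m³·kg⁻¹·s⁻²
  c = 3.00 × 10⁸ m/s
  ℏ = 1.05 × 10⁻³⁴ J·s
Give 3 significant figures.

Planck volume: V_P = (ℏG/c³)^(3/2) = 4.18 × 10⁻¹⁰⁵ m³.
2.57 × 10⁻¹⁰ / 4.18 × 10⁻¹⁰⁵ = 6.15 × 10⁹⁴

6.15 × 10⁹⁴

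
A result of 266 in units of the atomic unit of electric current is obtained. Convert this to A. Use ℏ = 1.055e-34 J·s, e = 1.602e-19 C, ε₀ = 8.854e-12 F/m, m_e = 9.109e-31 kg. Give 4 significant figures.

One atomic unit of electric current: I_au = e E_h/ℏ = m_e e⁵/((4πε₀)²ℏ³) = 6.612e-3 A.
266 × 6.612e-3 A = 1.759 A

1.759 A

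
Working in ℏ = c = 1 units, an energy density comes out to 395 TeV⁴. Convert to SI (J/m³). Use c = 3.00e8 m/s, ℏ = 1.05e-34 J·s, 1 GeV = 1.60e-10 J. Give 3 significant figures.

8.28e51 J/m³

[E]/[L]³ = [E]⁴/(ℏc)³; restore (ℏc)⁻³.
1 GeV⁴ → 1/(ℏc)³ × (1 GeV in J)⁴ = 2.10e37 J/m³.
Convert the energy scale: 395 TeV⁴ = 3.95e14 GeV⁴.
Result: 3.95e14 × 2.10e37 = 8.28e51 J/m³.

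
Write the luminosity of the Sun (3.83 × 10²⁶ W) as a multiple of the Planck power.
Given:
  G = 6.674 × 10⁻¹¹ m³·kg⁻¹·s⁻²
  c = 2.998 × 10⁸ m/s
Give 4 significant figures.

1.055 × 10⁻²⁶

Planck power: P_P = c⁵/G = 3.629 × 10⁵² W.
3.83 × 10²⁶ / 3.629 × 10⁵² = 1.055 × 10⁻²⁶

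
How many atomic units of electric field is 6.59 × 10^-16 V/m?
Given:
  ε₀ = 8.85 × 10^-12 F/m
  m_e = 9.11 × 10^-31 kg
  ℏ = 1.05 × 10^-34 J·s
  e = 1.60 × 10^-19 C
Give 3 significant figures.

atomic unit of electric field: E_au = E_h/(e a₀) = m_e²e⁵/((4πε₀)³ℏ⁴) = 5.20 × 10^11 V/m.
6.59 × 10^-16 / 5.20 × 10^11 = 1.27 × 10^-27

1.27 × 10^-27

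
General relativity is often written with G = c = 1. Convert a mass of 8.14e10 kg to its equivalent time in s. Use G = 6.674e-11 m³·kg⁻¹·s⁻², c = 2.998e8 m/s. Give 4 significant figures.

Mass → time via G/c³.
8.14e10 kg × (G/c³) = 2.016e-25 s

2.016e-25 s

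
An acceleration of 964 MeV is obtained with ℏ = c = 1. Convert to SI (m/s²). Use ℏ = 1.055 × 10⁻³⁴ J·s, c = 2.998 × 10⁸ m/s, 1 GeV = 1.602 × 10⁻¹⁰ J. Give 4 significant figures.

4.389 × 10³² m/s²

Acceleration is [L]/[T]² = c·[E]/ℏ.
1 GeV → c/ℏ × (1 GeV in J) = 4.552 × 10³² m/s².
Convert the energy scale: 964 MeV = 0.964 GeV.
Result: 0.964 × 4.552 × 10³² = 4.389 × 10³² m/s².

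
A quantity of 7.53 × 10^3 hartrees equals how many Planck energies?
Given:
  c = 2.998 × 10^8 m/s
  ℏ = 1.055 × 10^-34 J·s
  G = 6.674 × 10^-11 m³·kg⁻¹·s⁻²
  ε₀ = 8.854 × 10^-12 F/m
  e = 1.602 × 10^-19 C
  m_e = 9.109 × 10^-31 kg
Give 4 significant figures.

1.676 × 10^-23

hartree: E_h = m_e e⁴/(4πε₀ℏ)² = 4.354 × 10^-18 J
Planck energy: E_P = √(ℏc⁵/G) = 1.957 × 10^9 J
7.53 × 10^3 × 4.354 × 10^-18 / 1.957 × 10^9 = 1.676 × 10^-23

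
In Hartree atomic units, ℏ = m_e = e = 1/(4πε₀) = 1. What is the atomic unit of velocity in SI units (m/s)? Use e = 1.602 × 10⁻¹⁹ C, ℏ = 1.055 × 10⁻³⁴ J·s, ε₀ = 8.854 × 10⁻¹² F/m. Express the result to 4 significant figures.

2.186 × 10⁶ m/s

From ℏ = m_e = e = 1/(4πε₀) = 1 the velocity scale is v_au = e²/(4πε₀ℏ).
  = 2.566 × 10⁻³⁸ / 1.174 × 10⁻⁴⁴
  = 2.186 × 10⁶ m/s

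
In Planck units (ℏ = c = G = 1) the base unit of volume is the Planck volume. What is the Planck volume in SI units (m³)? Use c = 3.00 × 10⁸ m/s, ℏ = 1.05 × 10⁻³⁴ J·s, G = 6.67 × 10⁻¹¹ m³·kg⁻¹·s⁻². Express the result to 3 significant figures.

V_P = (ℏG/c³)^(3/2)
  = √(1.75 × 10⁻²⁰⁹)
  = 4.18 × 10⁻¹⁰⁵ m³

4.18 × 10⁻¹⁰⁵ m³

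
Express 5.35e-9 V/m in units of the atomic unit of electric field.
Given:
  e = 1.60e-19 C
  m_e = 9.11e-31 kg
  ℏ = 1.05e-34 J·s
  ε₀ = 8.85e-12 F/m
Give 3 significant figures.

atomic unit of electric field: E_au = E_h/(e a₀) = m_e²e⁵/((4πε₀)³ℏ⁴) = 5.20e11 V/m.
5.35e-9 / 5.20e11 = 1.03e-20

1.03e-20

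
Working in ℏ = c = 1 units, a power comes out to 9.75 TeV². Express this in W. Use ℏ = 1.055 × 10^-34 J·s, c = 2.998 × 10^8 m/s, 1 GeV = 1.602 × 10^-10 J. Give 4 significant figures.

2.372 × 10^21 W

Power is [E]/[T] = [E]²/ℏ.
1 GeV² → 1/ℏ × (1 GeV in J)² = 2.433 × 10^14 W.
Convert the energy scale: 9.75 TeV² = 9.75 × 10^6 GeV².
Result: 9.75 × 10^6 × 2.433 × 10^14 = 2.372 × 10^21 W.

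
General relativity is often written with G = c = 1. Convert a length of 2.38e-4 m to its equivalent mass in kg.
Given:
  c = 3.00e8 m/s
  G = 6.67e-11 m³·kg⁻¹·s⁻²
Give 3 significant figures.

Length → mass via c²/G.
2.38e-4 m × (c²/G) = 3.21e23 kg

3.21e23 kg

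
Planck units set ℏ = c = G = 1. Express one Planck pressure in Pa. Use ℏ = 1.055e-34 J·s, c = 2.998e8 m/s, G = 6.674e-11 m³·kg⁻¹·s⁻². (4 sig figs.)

4.632e113 Pa

The unique combination of the constants set to 1 with dimensions of pressure is p_P = c⁷/(ℏG²).
  = 2.177e59 / 4.699e-55
  = 4.632e113 Pa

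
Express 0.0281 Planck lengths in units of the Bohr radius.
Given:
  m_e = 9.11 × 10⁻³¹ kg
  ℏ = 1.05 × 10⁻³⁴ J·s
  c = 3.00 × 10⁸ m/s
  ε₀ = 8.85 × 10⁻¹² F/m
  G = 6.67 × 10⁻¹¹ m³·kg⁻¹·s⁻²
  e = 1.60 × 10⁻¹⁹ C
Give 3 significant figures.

8.61 × 10⁻²⁷

Planck length: ℓ_P = √(ℏG/c³) = 1.61 × 10⁻³⁵ m
Bohr radius: a₀ = 4πε₀ℏ²/(m_e e²) = 5.26 × 10⁻¹¹ m
0.0281 × 1.61 × 10⁻³⁵ / 5.26 × 10⁻¹¹ = 8.61 × 10⁻²⁷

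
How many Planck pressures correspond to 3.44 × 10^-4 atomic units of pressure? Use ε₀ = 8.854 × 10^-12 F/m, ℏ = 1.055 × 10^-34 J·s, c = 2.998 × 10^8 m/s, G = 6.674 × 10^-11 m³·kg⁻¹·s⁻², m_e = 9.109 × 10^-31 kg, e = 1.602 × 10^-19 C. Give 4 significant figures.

2.175 × 10^-104

atomic unit of pressure: P_au = E_h/a₀³ = m_e⁴e¹⁰/((4πε₀)⁵ℏ⁸) = 2.929 × 10^13 Pa
Planck pressure: p_P = c⁷/(ℏG²) = 4.632 × 10^113 Pa
3.44 × 10^-4 × 2.929 × 10^13 / 4.632 × 10^113 = 2.175 × 10^-104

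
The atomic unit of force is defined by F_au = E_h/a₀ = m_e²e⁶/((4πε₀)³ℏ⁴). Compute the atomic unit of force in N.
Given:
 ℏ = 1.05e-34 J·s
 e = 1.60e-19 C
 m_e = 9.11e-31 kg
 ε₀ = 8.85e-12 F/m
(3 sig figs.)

8.33e-8 N

F_au = E_h/a₀ = m_e²e⁶/((4πε₀)³ℏ⁴)
E_h = 4.38e-18 J
a₀ = 5.26e-11 m
E_h/a₀ = 8.33e-8 N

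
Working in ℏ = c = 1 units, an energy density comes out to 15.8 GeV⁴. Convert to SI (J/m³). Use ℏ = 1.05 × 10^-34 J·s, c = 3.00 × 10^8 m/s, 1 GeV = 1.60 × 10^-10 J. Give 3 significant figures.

3.31 × 10^38 J/m³

[E]/[L]³ = [E]⁴/(ℏc)³; restore (ℏc)⁻³.
1 GeV⁴ → 1/(ℏc)³ × (1 GeV in J)⁴ = 2.10 × 10^37 J/m³.
Result: 15.8 × 2.10 × 10^37 = 3.31 × 10^38 J/m³.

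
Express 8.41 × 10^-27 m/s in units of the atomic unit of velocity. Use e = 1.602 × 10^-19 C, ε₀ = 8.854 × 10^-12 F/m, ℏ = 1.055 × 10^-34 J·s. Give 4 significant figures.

atomic unit of velocity: v_au = e²/(4πε₀ℏ) = 2.186 × 10^6 m/s.
8.41 × 10^-27 / 2.186 × 10^6 = 3.847 × 10^-33

3.847 × 10^-33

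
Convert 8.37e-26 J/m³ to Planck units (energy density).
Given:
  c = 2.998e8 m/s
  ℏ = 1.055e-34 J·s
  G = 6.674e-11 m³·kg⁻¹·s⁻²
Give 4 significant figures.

1.807e-139

Planck energy density: u_P = c⁷/(ℏG²) = 4.632e113 J/m³.
8.37e-26 / 4.632e113 = 1.807e-139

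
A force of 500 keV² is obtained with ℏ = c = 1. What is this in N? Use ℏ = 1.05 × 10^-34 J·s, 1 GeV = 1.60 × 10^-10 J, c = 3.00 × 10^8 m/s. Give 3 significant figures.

Force is [E]/[L] = [E]²/(ℏc); restore (ℏc)⁻¹.
1 GeV² → 1/(ℏc) × (1 GeV in J)² = 8.13 × 10^5 N.
Convert the energy scale: 500 keV² = 5.00 × 10^-10 GeV².
Result: 5.00 × 10^-10 × 8.13 × 10^5 = 4.06 × 10^-4 N.

4.06 × 10^-4 N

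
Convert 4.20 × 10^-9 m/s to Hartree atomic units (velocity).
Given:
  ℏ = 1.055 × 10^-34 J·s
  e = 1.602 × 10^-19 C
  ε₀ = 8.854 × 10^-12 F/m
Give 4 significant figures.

1.921 × 10^-15

atomic unit of velocity: v_au = e²/(4πε₀ℏ) = 2.186 × 10^6 m/s.
4.20 × 10^-9 / 2.186 × 10^6 = 1.921 × 10^-15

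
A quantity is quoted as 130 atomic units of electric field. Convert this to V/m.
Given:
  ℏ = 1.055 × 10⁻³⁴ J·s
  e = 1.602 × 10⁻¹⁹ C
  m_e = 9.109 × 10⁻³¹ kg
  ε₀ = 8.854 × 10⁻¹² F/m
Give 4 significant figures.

6.670 × 10¹³ V/m

One atomic unit of electric field: E_au = E_h/(e a₀) = m_e²e⁵/((4πε₀)³ℏ⁴) = 5.131 × 10¹¹ V/m.
130 × 5.131 × 10¹¹ V/m = 6.670 × 10¹³ V/m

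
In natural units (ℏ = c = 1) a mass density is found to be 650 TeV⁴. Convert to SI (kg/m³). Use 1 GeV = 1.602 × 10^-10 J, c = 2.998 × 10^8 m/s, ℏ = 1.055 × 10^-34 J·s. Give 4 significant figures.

Mass density is [E]/(c²[L]³) = [E]⁴/(ℏ³c⁵).
1 GeV⁴ → 1/(ℏ³c⁵) × (1 GeV in J)⁴ = 2.316 × 10^20 kg/m³.
Convert the energy scale: 650 TeV⁴ = 6.50 × 10^14 GeV⁴.
Result: 6.50 × 10^14 × 2.316 × 10^20 = 1.505 × 10^35 kg/m³.

1.505 × 10^35 kg/m³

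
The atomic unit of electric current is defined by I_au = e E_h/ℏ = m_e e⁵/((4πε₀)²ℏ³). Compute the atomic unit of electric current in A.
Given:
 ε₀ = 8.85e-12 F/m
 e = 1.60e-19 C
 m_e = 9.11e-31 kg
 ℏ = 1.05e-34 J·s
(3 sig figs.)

I_au = e E_h/ℏ = m_e e⁵/((4πε₀)²ℏ³)
E_h = 4.38e-18 J
e·E_h/ℏ = 6.67e-3 A

6.67e-3 A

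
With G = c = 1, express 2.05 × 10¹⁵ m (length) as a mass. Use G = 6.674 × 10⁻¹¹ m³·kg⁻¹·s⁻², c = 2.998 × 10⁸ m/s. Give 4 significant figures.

Length → mass via c²/G.
2.05 × 10¹⁵ m × (c²/G) = 2.761 × 10⁴² kg

2.761 × 10⁴² kg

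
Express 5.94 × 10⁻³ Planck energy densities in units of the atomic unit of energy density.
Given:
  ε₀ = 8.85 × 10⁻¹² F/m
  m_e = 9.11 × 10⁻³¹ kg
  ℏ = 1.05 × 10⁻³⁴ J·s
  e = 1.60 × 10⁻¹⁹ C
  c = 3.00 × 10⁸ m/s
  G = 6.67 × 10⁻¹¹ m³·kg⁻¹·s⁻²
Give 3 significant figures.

9.23 × 10⁹⁷

Planck energy density: u_P = c⁷/(ℏG²) = 4.68 × 10¹¹³ J/m³
atomic unit of energy density: u_au = E_h/a₀³ = m_e⁴e¹⁰/((4πε₀)⁵ℏ⁸) = 3.01 × 10¹³ J/m³
5.94 × 10⁻³ × 4.68 × 10¹¹³ / 3.01 × 10¹³ = 9.23 × 10⁹⁷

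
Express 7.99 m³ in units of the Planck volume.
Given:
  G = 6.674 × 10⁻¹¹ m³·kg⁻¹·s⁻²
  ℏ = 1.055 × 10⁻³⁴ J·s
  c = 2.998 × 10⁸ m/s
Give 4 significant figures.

1.892 × 10¹⁰⁵

Planck volume: V_P = (ℏG/c³)^(3/2) = 4.224 × 10⁻¹⁰⁵ m³.
7.99 / 4.224 × 10⁻¹⁰⁵ = 1.892 × 10¹⁰⁵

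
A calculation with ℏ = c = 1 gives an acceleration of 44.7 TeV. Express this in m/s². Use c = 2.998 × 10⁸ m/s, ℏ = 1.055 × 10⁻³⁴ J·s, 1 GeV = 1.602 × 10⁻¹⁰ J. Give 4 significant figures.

2.035 × 10³⁷ m/s²

Acceleration is [L]/[T]² = c·[E]/ℏ.
1 GeV → c/ℏ × (1 GeV in J) = 4.552 × 10³² m/s².
Convert the energy scale: 44.7 TeV = 4.47 × 10⁴ GeV.
Result: 4.47 × 10⁴ × 4.552 × 10³² = 2.035 × 10³⁷ m/s².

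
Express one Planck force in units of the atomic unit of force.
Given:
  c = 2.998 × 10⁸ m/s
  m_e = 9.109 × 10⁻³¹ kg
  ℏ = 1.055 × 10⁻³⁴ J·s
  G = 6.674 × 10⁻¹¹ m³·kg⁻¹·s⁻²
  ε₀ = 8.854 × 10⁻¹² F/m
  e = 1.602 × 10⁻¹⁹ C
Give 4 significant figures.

Planck force: F_P = c⁴/G = 1.210 × 10⁴⁴ N
atomic unit of force: F_au = E_h/a₀ = m_e²e⁶/((4πε₀)³ℏ⁴) = 8.220 × 10⁻⁸ N
ratio = 1.210 × 10⁴⁴ / 8.220 × 10⁻⁸ = 1.473 × 10⁵¹

1.473 × 10⁵¹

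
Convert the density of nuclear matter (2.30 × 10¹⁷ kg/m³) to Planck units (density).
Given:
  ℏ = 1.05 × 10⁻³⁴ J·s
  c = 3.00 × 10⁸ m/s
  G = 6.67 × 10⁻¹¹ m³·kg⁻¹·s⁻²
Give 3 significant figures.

4.42 × 10⁻⁸⁰

Planck density: ρ_P = c⁵/(ℏG²) = 5.20 × 10⁹⁶ kg/m³.
2.30 × 10¹⁷ / 5.20 × 10⁹⁶ = 4.42 × 10⁻⁸⁰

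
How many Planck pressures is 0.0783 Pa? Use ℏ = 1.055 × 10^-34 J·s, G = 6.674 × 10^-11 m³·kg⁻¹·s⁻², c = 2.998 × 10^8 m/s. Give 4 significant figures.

1.690 × 10^-115

Planck pressure: p_P = c⁷/(ℏG²) = 4.632 × 10^113 Pa.
0.0783 / 4.632 × 10^113 = 1.690 × 10^-115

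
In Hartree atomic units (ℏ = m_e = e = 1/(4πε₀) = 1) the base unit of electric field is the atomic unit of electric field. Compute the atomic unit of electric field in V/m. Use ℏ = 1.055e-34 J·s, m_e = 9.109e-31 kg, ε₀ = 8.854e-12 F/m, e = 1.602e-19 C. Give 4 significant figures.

E_au = E_h/(e a₀) = m_e²e⁵/((4πε₀)³ℏ⁴)
E_h = 4.354e-18 J
a₀ = 5.297e-11 m
E_h/(e·a₀) = 5.131e11 V/m

5.131e11 V/m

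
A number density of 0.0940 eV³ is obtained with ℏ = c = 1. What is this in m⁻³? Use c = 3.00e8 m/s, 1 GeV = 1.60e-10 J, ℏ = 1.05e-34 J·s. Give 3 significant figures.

1.23e19 m⁻³

Number density is [L]⁻³ = [E]³/(ℏc)³.
1 GeV³ → 1/(ℏc)³ × (1 GeV in J)³ = 1.31e47 m⁻³.
Convert the energy scale: 0.0940 eV³ = 9.40e-29 GeV³.
Result: 9.40e-29 × 1.31e47 = 1.23e19 m⁻³.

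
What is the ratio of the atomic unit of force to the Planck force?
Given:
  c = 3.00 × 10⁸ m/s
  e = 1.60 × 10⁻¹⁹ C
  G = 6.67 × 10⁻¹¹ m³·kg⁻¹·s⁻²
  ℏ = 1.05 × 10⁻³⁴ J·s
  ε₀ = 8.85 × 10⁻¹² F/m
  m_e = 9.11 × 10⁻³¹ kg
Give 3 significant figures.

6.86 × 10⁻⁵²

atomic unit of force: F_au = E_h/a₀ = m_e²e⁶/((4πε₀)³ℏ⁴) = 8.33 × 10⁻⁸ N
Planck force: F_P = c⁴/G = 1.21 × 10⁴⁴ N
ratio = 8.33 × 10⁻⁸ / 1.21 × 10⁴⁴ = 6.86 × 10⁻⁵²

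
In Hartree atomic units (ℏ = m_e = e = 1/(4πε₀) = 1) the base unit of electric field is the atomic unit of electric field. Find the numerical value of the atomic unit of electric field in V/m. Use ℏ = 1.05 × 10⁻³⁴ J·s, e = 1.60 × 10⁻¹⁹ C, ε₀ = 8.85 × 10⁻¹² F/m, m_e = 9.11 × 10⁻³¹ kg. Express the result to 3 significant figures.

E_au = E_h/(e a₀) = m_e²e⁵/((4πε₀)³ℏ⁴)
E_h = 4.38 × 10⁻¹⁸ J
a₀ = 5.26 × 10⁻¹¹ m
E_h/(e·a₀) = 5.20 × 10¹¹ V/m

5.20 × 10¹¹ V/m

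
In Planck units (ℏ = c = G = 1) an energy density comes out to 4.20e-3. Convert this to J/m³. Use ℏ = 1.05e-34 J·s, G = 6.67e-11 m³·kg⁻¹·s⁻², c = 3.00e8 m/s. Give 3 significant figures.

One Planck energy density: u_P = c⁷/(ℏG²) = 4.68e113 J/m³.
4.20e-3 × 4.68e113 J/m³ = 1.97e111 J/m³

1.97e111 J/m³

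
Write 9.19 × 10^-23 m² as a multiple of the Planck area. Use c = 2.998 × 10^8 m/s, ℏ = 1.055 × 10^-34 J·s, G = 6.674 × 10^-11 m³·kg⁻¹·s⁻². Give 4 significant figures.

Planck area: A_P = ℏG/c³ = 2.613 × 10^-70 m².
9.19 × 10^-23 / 2.613 × 10^-70 = 3.517 × 10^47

3.517 × 10^47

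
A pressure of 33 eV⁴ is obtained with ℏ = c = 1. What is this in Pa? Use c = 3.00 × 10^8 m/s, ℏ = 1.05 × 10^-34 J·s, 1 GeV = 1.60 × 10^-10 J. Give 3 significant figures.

692 Pa

Pressure is [E]/[L]³ = [E]⁴/(ℏc)³.
1 GeV⁴ → 1/(ℏc)³ × (1 GeV in J)⁴ = 2.10 × 10^37 Pa.
Convert the energy scale: 33 eV⁴ = 3.30 × 10^-35 GeV⁴.
Result: 3.30 × 10^-35 × 2.10 × 10^37 = 692 Pa.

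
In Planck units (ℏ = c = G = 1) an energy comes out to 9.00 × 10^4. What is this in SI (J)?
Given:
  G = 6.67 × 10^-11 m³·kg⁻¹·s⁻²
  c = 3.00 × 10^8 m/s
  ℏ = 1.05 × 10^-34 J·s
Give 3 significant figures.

1.76 × 10^14 J

One Planck energy: E_P = √(ℏc⁵/G) = 1.96 × 10^9 J.
9.00 × 10^4 × 1.96 × 10^9 J = 1.76 × 10^14 J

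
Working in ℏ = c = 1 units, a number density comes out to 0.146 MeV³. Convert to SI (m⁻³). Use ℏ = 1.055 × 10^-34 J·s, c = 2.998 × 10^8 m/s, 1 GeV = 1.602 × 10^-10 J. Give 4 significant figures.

1.897 × 10^37 m⁻³

Number density is [L]⁻³ = [E]³/(ℏc)³.
1 GeV³ → 1/(ℏc)³ × (1 GeV in J)³ = 1.299 × 10^47 m⁻³.
Convert the energy scale: 0.146 MeV³ = 1.46 × 10^-10 GeV³.
Result: 1.46 × 10^-10 × 1.299 × 10^47 = 1.897 × 10^37 m⁻³.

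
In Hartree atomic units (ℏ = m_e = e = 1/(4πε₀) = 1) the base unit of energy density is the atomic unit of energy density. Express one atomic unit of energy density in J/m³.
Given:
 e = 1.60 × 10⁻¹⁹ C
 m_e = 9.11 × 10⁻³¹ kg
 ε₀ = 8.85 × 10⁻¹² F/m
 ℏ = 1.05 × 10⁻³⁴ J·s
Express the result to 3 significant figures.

u_au = E_h/a₀³ = m_e⁴e¹⁰/((4πε₀)⁵ℏ⁸)
E_h = 4.38 × 10⁻¹⁸ J
a₀ = 5.26 × 10⁻¹¹ m
E_h/a₀³ = 3.01 × 10¹³ J/m³

3.01 × 10¹³ J/m³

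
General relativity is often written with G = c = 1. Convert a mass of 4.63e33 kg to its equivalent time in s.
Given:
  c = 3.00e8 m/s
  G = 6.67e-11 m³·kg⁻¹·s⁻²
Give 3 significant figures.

0.0114 s

Mass → time via G/c³.
4.63e33 kg × (G/c³) = 0.0114 s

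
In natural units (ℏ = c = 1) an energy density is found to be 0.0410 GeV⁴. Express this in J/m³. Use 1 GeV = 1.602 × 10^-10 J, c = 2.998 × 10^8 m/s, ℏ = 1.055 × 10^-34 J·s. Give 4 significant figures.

[E]/[L]³ = [E]⁴/(ℏc)³; restore (ℏc)⁻³.
1 GeV⁴ → 1/(ℏc)³ × (1 GeV in J)⁴ = 2.082 × 10^37 J/m³.
Result: 0.0410 × 2.082 × 10^37 = 8.535 × 10^35 J/m³.

8.535 × 10^35 J/m³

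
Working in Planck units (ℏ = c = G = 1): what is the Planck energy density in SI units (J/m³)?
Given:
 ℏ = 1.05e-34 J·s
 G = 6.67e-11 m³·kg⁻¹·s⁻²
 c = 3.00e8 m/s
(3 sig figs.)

4.68e113 J/m³

The unique combination of the constants set to 1 with dimensions of energy density is u_P = c⁷/(ℏG²).
  = 2.19e59 / 4.67e-55
  = 4.68e113 J/m³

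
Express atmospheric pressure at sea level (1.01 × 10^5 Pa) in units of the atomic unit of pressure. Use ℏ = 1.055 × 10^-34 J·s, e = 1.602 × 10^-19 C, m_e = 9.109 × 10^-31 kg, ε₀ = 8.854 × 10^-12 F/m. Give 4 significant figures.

atomic unit of pressure: P_au = E_h/a₀³ = m_e⁴e¹⁰/((4πε₀)⁵ℏ⁸) = 2.929 × 10^13 Pa.
1.01 × 10^5 / 2.929 × 10^13 = 3.448 × 10^-9

3.448 × 10^-9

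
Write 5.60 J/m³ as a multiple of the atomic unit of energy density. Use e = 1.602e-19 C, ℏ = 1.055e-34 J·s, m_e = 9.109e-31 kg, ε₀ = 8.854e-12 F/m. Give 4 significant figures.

1.912e-13

atomic unit of energy density: u_au = E_h/a₀³ = m_e⁴e¹⁰/((4πε₀)⁵ℏ⁸) = 2.929e13 J/m³.
5.60 / 2.929e13 = 1.912e-13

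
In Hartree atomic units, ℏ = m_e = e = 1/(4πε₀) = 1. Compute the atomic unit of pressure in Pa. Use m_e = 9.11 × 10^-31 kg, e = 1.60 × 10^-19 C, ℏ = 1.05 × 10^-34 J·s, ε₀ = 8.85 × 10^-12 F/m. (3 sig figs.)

3.01 × 10^13 Pa

From ℏ = m_e = e = 1/(4πε₀) = 1 the pressure scale is P_au = E_h/a₀³ = m_e⁴e¹⁰/((4πε₀)⁵ℏ⁸).
E_h = 4.38 × 10^-18 J
a₀ = 5.26 × 10^-11 m
E_h/a₀³ = 3.01 × 10^13 Pa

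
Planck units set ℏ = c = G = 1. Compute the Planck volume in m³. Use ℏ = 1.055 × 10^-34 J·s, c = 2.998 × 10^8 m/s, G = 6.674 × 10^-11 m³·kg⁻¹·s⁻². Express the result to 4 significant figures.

4.224 × 10^-105 m³

The unique combination of the constants set to 1 with dimensions of volume is V_P = (ℏG/c³)^(3/2).
  = √(1.784 × 10^-209)
  = 4.224 × 10^-105 m³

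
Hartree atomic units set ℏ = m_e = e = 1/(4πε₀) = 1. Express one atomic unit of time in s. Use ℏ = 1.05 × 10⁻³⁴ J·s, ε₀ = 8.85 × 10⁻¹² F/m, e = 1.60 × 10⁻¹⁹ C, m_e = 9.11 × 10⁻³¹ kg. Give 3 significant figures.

2.40 × 10⁻¹⁷ s

Dimensional analysis gives τ_au = (4πε₀)²ℏ³/(m_e e⁴).
E_h = 4.38 × 10⁻¹⁸ J
ℏ/E_h = 2.40 × 10⁻¹⁷ s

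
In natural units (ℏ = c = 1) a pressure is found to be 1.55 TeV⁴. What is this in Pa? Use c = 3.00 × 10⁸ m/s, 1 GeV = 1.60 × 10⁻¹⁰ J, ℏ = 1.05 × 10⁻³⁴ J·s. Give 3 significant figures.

3.25 × 10⁴⁹ Pa

Pressure is [E]/[L]³ = [E]⁴/(ℏc)³.
1 GeV⁴ → 1/(ℏc)³ × (1 GeV in J)⁴ = 2.10 × 10³⁷ Pa.
Convert the energy scale: 1.55 TeV⁴ = 1.55 × 10¹² GeV⁴.
Result: 1.55 × 10¹² × 2.10 × 10³⁷ = 3.25 × 10⁴⁹ Pa.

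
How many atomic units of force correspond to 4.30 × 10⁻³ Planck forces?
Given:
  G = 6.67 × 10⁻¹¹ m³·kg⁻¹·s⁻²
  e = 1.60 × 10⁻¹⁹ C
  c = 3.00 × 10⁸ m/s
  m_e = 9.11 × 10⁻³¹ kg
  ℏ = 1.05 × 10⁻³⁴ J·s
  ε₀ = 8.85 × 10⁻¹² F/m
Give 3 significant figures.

6.27 × 10⁴⁸

Planck force: F_P = c⁴/G = 1.21 × 10⁴⁴ N
atomic unit of force: F_au = E_h/a₀ = m_e²e⁶/((4πε₀)³ℏ⁴) = 8.33 × 10⁻⁸ N
4.30 × 10⁻³ × 1.21 × 10⁴⁴ / 8.33 × 10⁻⁸ = 6.27 × 10⁴⁸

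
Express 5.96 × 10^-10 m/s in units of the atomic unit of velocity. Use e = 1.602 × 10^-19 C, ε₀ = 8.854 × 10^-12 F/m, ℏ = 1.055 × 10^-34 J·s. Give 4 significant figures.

atomic unit of velocity: v_au = e²/(4πε₀ℏ) = 2.186 × 10^6 m/s.
5.96 × 10^-10 / 2.186 × 10^6 = 2.726 × 10^-16

2.726 × 10^-16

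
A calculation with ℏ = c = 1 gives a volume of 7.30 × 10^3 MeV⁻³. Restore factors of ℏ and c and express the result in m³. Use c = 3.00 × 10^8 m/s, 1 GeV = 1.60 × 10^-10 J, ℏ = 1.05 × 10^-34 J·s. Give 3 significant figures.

5.57 × 10^-35 m³

Volume is [L]³ = [E]⁻³·(ℏc)³.
1 GeV⁻³ → (ℏc)³ × (1 GeV in J)⁻³ = 7.63 × 10^-48 m³.
Convert the energy scale: 7.30 × 10^3 MeV⁻³ = 7.30 × 10^12 GeV⁻³.
Result: 7.30 × 10^12 × 7.63 × 10^-48 = 5.57 × 10^-35 m³.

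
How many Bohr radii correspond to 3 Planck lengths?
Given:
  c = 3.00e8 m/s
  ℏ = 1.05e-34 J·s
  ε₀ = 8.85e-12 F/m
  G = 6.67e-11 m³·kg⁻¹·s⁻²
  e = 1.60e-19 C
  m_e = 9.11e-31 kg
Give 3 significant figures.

Planck length: ℓ_P = √(ℏG/c³) = 1.61e-35 m
Bohr radius: a₀ = 4πε₀ℏ²/(m_e e²) = 5.26e-11 m
3 × 1.61e-35 / 5.26e-11 = 9.19e-25

9.19e-25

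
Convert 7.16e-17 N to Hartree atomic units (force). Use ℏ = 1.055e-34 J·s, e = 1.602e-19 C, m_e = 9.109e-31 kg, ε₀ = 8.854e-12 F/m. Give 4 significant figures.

atomic unit of force: F_au = E_h/a₀ = m_e²e⁶/((4πε₀)³ℏ⁴) = 8.220e-8 N.
7.16e-17 / 8.220e-8 = 8.711e-10

8.711e-10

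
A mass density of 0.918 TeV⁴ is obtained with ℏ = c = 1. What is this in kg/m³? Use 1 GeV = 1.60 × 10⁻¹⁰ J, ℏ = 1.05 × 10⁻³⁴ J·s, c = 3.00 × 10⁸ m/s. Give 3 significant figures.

2.14 × 10³² kg/m³

Mass density is [E]/(c²[L]³) = [E]⁴/(ℏ³c⁵).
1 GeV⁴ → 1/(ℏ³c⁵) × (1 GeV in J)⁴ = 2.33 × 10²⁰ kg/m³.
Convert the energy scale: 0.918 TeV⁴ = 9.18 × 10¹¹ GeV⁴.
Result: 9.18 × 10¹¹ × 2.33 × 10²⁰ = 2.14 × 10³² kg/m³.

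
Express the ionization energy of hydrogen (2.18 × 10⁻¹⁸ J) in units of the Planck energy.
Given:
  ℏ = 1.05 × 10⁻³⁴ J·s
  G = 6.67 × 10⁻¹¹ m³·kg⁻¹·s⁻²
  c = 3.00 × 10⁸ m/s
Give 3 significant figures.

1.11 × 10⁻²⁷

Planck energy: E_P = √(ℏc⁵/G) = 1.96 × 10⁹ J.
2.18 × 10⁻¹⁸ / 1.96 × 10⁹ = 1.11 × 10⁻²⁷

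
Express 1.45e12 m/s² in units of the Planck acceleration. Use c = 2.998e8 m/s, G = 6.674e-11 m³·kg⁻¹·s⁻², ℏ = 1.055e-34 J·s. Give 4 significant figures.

2.608e-40

Planck acceleration: a_P = √(c⁷/(ℏG)) = 5.560e51 m/s².
1.45e12 / 5.560e51 = 2.608e-40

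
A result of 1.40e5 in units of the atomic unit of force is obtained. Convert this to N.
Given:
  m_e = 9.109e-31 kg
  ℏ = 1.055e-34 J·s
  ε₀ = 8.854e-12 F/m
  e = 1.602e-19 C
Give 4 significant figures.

One atomic unit of force: F_au = E_h/a₀ = m_e²e⁶/((4πε₀)³ℏ⁴) = 8.220e-8 N.
1.40e5 × 8.220e-8 N = 0.01151 N

0.01151 N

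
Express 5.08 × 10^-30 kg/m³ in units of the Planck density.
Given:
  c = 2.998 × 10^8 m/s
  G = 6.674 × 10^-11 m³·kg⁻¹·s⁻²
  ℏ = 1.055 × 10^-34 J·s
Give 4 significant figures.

9.857 × 10^-127

Planck density: ρ_P = c⁵/(ℏG²) = 5.154 × 10^96 kg/m³.
5.08 × 10^-30 / 5.154 × 10^96 = 9.857 × 10^-127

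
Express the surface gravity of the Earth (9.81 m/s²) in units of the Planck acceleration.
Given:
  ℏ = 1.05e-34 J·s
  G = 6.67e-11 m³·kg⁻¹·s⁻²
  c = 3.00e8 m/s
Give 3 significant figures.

Planck acceleration: a_P = √(c⁷/(ℏG)) = 5.59e51 m/s².
9.81 / 5.59e51 = 1.76e-51

1.76e-51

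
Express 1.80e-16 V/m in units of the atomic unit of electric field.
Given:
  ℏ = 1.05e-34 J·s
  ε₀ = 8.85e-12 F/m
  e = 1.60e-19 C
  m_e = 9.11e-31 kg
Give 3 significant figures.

atomic unit of electric field: E_au = E_h/(e a₀) = m_e²e⁵/((4πε₀)³ℏ⁴) = 5.20e11 V/m.
1.80e-16 / 5.20e11 = 3.46e-28

3.46e-28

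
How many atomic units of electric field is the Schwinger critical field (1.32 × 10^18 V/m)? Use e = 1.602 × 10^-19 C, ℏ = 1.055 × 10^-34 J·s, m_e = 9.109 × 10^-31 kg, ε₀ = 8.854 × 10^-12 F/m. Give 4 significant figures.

atomic unit of electric field: E_au = E_h/(e a₀) = m_e²e⁵/((4πε₀)³ℏ⁴) = 5.131 × 10^11 V/m.
1.32 × 10^18 / 5.131 × 10^11 = 2.573 × 10^6

2.573 × 10^6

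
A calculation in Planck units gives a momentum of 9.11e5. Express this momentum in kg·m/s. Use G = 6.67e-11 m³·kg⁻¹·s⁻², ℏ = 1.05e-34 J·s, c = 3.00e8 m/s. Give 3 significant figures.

One Planck momentum: p_P = √(ℏc³/G) = 6.52 kg·m/s.
9.11e5 × 6.52 kg·m/s = 5.94e6 kg·m/s

5.94e6 kg·m/s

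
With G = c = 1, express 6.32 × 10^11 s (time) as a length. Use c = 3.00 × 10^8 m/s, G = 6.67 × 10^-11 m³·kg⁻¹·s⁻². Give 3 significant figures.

1.90 × 10^20 m

Time → length via c.
6.32 × 10^11 s × (c) = 1.90 × 10^20 m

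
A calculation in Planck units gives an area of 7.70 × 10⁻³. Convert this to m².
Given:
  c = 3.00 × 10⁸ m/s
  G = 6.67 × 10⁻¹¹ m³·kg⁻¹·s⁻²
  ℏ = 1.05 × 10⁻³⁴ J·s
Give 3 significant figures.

2.00 × 10⁻⁷² m²

One Planck area: A_P = ℏG/c³ = 2.59 × 10⁻⁷⁰ m².
7.70 × 10⁻³ × 2.59 × 10⁻⁷⁰ m² = 2.00 × 10⁻⁷² m²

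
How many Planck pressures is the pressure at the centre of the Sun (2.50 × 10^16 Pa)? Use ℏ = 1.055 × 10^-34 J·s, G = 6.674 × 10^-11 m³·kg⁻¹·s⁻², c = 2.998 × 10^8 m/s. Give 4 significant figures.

Planck pressure: p_P = c⁷/(ℏG²) = 4.632 × 10^113 Pa.
2.50 × 10^16 / 4.632 × 10^113 = 5.397 × 10^-98

5.397 × 10^-98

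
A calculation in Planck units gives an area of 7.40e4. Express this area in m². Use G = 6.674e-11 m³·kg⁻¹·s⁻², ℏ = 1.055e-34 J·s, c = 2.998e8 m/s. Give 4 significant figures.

One Planck area: A_P = ℏG/c³ = 2.613e-70 m².
7.40e4 × 2.613e-70 m² = 1.934e-65 m²

1.934e-65 m²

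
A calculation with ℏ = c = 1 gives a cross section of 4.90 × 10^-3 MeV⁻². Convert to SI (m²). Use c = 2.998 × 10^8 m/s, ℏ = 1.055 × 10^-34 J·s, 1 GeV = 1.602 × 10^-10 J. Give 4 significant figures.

Area is [L]² = [E]⁻²·(ℏc)²; restore (ℏc)².
1 GeV⁻² → (ℏc)² × (1 GeV in J)⁻² = 3.898 × 10^-32 m².
Convert the energy scale: 4.90 × 10^-3 MeV⁻² = 4.90 × 10^3 GeV⁻².
Result: 4.90 × 10^3 × 3.898 × 10^-32 = 1.910 × 10^-28 m².

1.910 × 10^-28 m²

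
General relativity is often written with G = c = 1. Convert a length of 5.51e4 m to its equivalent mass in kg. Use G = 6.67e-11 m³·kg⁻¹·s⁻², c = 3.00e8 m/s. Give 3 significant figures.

Length → mass via c²/G.
5.51e4 m × (c²/G) = 7.43e31 kg

7.43e31 kg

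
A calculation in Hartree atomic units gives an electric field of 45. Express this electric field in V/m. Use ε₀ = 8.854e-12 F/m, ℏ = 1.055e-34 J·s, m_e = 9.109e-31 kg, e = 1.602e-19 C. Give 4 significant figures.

2.309e13 V/m

One atomic unit of electric field: E_au = E_h/(e a₀) = m_e²e⁵/((4πε₀)³ℏ⁴) = 5.131e11 V/m.
45 × 5.131e11 V/m = 2.309e13 V/m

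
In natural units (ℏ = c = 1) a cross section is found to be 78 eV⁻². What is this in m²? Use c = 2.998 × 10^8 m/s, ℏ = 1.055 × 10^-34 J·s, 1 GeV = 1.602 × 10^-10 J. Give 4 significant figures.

Area is [L]² = [E]⁻²·(ℏc)²; restore (ℏc)².
1 GeV⁻² → (ℏc)² × (1 GeV in J)⁻² = 3.898 × 10^-32 m².
Convert the energy scale: 78 eV⁻² = 7.80 × 10^19 GeV⁻².
Result: 7.80 × 10^19 × 3.898 × 10^-32 = 3.040 × 10^-12 m².

3.040 × 10^-12 m²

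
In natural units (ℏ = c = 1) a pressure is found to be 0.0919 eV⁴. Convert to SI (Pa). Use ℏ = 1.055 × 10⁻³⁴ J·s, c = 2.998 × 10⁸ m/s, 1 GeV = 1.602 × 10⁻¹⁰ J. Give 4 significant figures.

1.913 Pa

Pressure is [E]/[L]³ = [E]⁴/(ℏc)³.
1 GeV⁴ → 1/(ℏc)³ × (1 GeV in J)⁴ = 2.082 × 10³⁷ Pa.
Convert the energy scale: 0.0919 eV⁴ = 9.19 × 10⁻³⁸ GeV⁴.
Result: 9.19 × 10⁻³⁸ × 2.082 × 10³⁷ = 1.913 Pa.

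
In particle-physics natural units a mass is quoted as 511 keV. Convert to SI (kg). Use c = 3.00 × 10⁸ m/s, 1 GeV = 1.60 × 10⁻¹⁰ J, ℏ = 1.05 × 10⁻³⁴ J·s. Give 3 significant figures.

9.08 × 10⁻³¹ kg

Mass is [E]/c²; divide by c².
1 GeV → 1/c² × (1 GeV in J) = 1.78 × 10⁻²⁷ kg.
Convert the energy scale: 511 keV = 5.11 × 10⁻⁴ GeV.
Result: 5.11 × 10⁻⁴ × 1.78 × 10⁻²⁷ = 9.08 × 10⁻³¹ kg.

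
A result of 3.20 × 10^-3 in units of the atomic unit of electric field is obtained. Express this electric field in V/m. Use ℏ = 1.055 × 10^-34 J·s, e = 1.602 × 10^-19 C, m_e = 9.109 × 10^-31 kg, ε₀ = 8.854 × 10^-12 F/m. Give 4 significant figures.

1.642 × 10^9 V/m

One atomic unit of electric field: E_au = E_h/(e a₀) = m_e²e⁵/((4πε₀)³ℏ⁴) = 5.131 × 10^11 V/m.
3.20 × 10^-3 × 5.131 × 10^11 V/m = 1.642 × 10^9 V/m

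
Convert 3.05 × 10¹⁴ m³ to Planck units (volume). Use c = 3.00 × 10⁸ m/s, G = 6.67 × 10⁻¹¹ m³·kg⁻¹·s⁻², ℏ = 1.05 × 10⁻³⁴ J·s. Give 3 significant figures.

Planck volume: V_P = (ℏG/c³)^(3/2) = 4.18 × 10⁻¹⁰⁵ m³.
3.05 × 10¹⁴ / 4.18 × 10⁻¹⁰⁵ = 7.30 × 10¹¹⁸

7.30 × 10¹¹⁸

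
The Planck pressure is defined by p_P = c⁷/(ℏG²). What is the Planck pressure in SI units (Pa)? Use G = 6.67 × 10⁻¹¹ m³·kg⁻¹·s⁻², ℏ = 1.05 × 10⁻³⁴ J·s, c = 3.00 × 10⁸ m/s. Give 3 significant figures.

p_P = c⁷/(ℏG²)
  = 2.19 × 10⁵⁹ / 4.67 × 10⁻⁵⁵
  = 4.68 × 10¹¹³ Pa

4.68 × 10¹¹³ Pa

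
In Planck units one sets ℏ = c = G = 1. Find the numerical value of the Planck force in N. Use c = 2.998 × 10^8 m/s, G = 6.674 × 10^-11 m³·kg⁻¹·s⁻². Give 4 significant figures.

F_P = c⁴/G
  = 8.078 × 10^33 / 6.674 × 10^-11
  = 1.210 × 10^44 N

1.210 × 10^44 N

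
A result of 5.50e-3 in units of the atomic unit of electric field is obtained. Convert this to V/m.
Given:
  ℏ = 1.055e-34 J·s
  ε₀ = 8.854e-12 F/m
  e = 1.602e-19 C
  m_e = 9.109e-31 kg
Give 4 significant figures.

2.822e9 V/m

One atomic unit of electric field: E_au = E_h/(e a₀) = m_e²e⁵/((4πε₀)³ℏ⁴) = 5.131e11 V/m.
5.50e-3 × 5.131e11 V/m = 2.822e9 V/m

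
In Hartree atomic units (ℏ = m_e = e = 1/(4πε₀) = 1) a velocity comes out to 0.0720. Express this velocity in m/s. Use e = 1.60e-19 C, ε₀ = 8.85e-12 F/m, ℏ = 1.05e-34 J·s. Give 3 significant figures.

1.58e5 m/s

One atomic unit of velocity: v_au = e²/(4πε₀ℏ) = 2.19e6 m/s.
0.0720 × 2.19e6 m/s = 1.58e5 m/s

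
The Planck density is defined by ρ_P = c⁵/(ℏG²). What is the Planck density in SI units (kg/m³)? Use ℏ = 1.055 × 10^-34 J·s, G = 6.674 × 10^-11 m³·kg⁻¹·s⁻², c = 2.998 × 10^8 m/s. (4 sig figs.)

5.154 × 10^96 kg/m³

ρ_P = c⁵/(ℏG²)
  = 2.422 × 10^42 / 4.699 × 10^-55
  = 5.154 × 10^96 kg/m³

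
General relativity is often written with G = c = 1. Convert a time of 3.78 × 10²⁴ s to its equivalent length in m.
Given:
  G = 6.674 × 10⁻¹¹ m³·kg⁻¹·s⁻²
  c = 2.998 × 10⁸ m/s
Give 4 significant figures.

1.133 × 10³³ m

Time → length via c.
3.78 × 10²⁴ s × (c) = 1.133 × 10³³ m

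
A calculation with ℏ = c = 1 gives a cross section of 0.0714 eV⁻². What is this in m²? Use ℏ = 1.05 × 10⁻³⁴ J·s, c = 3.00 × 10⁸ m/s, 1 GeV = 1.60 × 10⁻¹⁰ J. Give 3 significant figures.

2.77 × 10⁻¹⁵ m²

Area is [L]² = [E]⁻²·(ℏc)²; restore (ℏc)².
1 GeV⁻² → (ℏc)² × (1 GeV in J)⁻² = 3.88 × 10⁻³² m².
Convert the energy scale: 0.0714 eV⁻² = 7.14 × 10¹⁶ GeV⁻².
Result: 7.14 × 10¹⁶ × 3.88 × 10⁻³² = 2.77 × 10⁻¹⁵ m².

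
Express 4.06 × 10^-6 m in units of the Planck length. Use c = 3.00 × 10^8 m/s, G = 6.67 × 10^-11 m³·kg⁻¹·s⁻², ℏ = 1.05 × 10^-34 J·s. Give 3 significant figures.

2.52 × 10^29

Planck length: ℓ_P = √(ℏG/c³) = 1.61 × 10^-35 m.
4.06 × 10^-6 / 1.61 × 10^-35 = 2.52 × 10^29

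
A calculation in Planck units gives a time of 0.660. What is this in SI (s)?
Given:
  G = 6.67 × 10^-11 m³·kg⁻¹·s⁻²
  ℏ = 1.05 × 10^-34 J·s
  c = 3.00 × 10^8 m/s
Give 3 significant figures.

One Planck time: t_P = √(ℏG/c⁵) = 5.37 × 10^-44 s.
0.660 × 5.37 × 10^-44 s = 3.54 × 10^-44 s

3.54 × 10^-44 s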